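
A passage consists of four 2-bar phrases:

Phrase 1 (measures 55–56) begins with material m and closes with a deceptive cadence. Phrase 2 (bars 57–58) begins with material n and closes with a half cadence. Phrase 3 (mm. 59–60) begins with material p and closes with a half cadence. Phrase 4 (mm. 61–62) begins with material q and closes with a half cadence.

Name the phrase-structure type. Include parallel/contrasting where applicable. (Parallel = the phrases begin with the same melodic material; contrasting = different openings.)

phrase group

Phrase 4 ends with a half cadence, no stronger than phrase 2's half cadence, so the four phrases do not form a double period; nor do phrases 3–4 duplicate 1–2, so it is not a repeated period. With no phrase reaching a conclusive cadence, the passage is a phrase group.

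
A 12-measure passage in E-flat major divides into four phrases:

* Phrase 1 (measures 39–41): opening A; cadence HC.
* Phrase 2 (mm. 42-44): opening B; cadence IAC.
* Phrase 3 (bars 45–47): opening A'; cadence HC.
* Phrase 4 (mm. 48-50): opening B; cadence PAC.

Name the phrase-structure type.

Four phrases in two halves: the first half (measures 39–44) ends with an imperfect authentic cadence, the second (mm. 45–50) with a perfect authentic cadence — a large antecedent–consequent pair, i.e. a double period.
Phrase 3 begins with the same material as phrase 1, making it parallel.

parallel double period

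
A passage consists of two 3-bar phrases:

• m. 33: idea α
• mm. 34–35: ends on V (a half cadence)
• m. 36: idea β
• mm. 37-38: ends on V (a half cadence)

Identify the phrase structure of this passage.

phrase group

The second phrase closes with a half cadence, which is not stronger than the first phrase's half cadence; without a weak→strong cadential pair there is no antecedent–consequent relationship, so this is a phrase group rather than a period.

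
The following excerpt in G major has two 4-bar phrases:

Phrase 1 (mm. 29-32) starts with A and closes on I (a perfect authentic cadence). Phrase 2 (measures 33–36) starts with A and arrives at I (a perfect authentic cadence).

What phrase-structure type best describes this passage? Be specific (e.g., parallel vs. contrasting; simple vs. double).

repeated phrase

Both phrases have the same opening (A) and the same cadence (perfect authentic cadence): the second is a restatement, not a consequent, so this is a repeated phrase rather than a period.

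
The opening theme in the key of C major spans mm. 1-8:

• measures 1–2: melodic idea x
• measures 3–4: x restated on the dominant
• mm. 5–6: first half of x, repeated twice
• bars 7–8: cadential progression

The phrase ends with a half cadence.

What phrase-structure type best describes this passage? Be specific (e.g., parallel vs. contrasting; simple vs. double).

sentence

Basic idea (bars 1–2) + its repetition (measures 3-4) form the presentation; fragmentation and cadence (bars 5–8) form the continuation — the 8-bar whole is a sentence.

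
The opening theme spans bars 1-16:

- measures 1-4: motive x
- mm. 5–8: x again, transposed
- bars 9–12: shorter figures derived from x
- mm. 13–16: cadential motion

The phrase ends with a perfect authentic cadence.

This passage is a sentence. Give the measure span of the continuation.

measures 9–16

After the presentation (mm. 1-8), the continuation covers the fragmentation through the cadence: measures 9–16.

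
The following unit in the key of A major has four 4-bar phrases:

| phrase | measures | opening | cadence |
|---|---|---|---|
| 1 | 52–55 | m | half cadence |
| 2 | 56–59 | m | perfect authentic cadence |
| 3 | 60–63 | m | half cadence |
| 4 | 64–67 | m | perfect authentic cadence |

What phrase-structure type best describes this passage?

repeated period

The cadence pattern HC–PAC–HC–PAC is weak–strong twice, and phrases 3–4 restate phrases 1–2: a period heard twice, not a double period (which would end weakly at phrase 2).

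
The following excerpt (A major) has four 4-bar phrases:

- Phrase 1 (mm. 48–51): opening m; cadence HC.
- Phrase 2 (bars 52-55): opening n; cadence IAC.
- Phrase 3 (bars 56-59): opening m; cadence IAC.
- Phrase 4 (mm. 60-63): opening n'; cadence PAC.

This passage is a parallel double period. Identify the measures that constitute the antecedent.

measures 48–55

In a double period the four phrases pair into a large antecedent (phrases 1–2, ending imperfect authentic cadence) and a large consequent (phrases 3–4, ending perfect authentic cadence). The antecedent spans mm. 48–55.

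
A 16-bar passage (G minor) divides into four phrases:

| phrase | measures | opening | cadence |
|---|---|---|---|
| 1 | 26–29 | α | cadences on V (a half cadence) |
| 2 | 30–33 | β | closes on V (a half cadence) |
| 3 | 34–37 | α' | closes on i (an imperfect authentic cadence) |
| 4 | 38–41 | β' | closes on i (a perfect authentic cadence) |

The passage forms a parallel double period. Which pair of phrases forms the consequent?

In a double period the first pair of phrases (ending half cadence) is the large antecedent and the second pair (ending perfect authentic cadence) is the large consequent; the consequent is phrases 3 and 4.

phrases 3 and 4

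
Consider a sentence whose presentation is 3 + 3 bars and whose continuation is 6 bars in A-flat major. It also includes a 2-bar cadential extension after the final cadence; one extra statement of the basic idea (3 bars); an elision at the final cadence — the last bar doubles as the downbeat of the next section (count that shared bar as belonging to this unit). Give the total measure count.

Basic sentence: 3 + 3 + 6 = 12 bars.
12 (basic form) + 2 (cadential extension) + 3 (extra statement) = 17.
The elision shares a bar with the next section but does not change this unit's count.

17 measures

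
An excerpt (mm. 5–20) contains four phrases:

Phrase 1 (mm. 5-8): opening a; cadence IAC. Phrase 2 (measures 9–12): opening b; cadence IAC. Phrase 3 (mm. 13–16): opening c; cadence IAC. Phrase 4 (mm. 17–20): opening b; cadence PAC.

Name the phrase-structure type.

Four phrases in two halves: the first half (mm. 5-12) ends with an imperfect authentic cadence, the second (bars 13-20) with a perfect authentic cadence — a large antecedent–consequent pair, i.e. a double period.
Phrase 3 begins with different material from phrase 1, making it contrasting.

contrasting double period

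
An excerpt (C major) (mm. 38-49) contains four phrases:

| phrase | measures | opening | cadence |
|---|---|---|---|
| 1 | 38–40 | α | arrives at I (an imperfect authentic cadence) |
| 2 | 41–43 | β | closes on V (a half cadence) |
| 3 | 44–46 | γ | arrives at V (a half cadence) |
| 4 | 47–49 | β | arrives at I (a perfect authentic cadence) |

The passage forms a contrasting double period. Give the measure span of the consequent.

In a double period the four phrases pair into a large antecedent (phrases 1–2, ending half cadence) and a large consequent (phrases 3–4, ending perfect authentic cadence). The consequent spans mm. 44–49.

measures 44–49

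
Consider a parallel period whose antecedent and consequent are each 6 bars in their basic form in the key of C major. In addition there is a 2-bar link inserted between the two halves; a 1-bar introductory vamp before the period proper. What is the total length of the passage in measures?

Basic parallel period: 6 + 6 = 12 bars.
12 (basic form) + 2 (link) + 1 (introduction) = 15.

15 measures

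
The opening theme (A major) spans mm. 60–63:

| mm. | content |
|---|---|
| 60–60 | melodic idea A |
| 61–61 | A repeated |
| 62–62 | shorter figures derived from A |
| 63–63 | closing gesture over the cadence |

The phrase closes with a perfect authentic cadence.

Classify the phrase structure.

sentence

Basic idea (m. 60) + its repetition (m. 61) form the presentation; fragmentation and cadence (mm. 62–63) form the continuation — the 4-bar whole is a sentence.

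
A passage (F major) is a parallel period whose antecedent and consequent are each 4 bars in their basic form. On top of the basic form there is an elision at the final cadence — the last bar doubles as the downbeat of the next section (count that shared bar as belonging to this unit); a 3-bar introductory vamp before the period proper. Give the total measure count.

Basic parallel period: 4 + 4 = 8 bars.
8 (basic form) + 3 (introduction) = 11.
The elision shares a bar with the next section but does not change this unit's count.

11 measures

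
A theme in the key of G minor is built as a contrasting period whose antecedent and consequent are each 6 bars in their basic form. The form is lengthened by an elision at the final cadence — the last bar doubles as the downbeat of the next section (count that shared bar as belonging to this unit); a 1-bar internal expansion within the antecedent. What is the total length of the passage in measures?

13 measures

Basic contrasting period: 6 + 6 = 12 bars.
12 (basic form) + 1 (internal expansion) = 13.
The elision shares a bar with the next section but does not change this unit's count.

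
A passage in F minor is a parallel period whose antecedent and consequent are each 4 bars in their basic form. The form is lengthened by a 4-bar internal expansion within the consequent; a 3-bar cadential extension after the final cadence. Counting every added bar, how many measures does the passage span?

15 measures

Basic parallel period: 4 + 4 = 8 bars.
8 (basic form) + 4 (internal expansion) + 3 (cadential extension) = 15.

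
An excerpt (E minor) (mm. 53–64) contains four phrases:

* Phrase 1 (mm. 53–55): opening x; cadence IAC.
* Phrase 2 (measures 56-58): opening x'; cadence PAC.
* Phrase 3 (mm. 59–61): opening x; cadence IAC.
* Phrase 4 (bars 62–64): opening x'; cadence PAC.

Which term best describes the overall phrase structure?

repeated period

The cadence pattern IAC–PAC–IAC–PAC is weak–strong twice, and phrases 3–4 restate phrases 1–2: a period heard twice, not a double period (which would end weakly at phrase 2).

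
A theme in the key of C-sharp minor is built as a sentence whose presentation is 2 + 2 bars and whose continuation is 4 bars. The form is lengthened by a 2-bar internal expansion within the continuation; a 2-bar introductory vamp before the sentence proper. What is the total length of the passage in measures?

12 measures

Basic sentence: 2 + 2 + 4 = 8 bars.
8 (basic form) + 2 (internal expansion) + 2 (introduction) = 12.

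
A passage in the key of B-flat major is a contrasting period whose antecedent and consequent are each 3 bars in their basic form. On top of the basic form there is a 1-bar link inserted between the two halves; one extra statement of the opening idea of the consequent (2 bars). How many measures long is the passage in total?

9 measures

Basic contrasting period: 3 + 3 = 6 bars.
6 (basic form) + 1 (link) + 2 (extra statement) = 9.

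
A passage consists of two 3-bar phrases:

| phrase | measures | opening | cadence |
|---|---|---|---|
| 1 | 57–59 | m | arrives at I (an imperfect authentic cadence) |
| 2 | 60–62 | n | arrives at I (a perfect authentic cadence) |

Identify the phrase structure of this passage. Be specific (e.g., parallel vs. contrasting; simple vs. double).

contrasting period

Phrase 1 ends with an imperfect authentic cadence (weaker) and phrase 2 with a perfect authentic cadence (stronger): antecedent + consequent = a period.
The two phrases open with different material (m / n), so the period is contrasting.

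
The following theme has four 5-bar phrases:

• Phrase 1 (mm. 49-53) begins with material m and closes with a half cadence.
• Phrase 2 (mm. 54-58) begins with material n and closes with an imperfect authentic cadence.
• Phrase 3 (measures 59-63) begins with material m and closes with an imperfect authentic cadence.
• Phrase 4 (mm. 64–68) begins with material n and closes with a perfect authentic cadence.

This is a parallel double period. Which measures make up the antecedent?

In a double period the first pair of phrases (ending imperfect authentic cadence) is the large antecedent and the second pair (ending perfect authentic cadence) is the large consequent; the antecedent is measures 49–58.

measures 49–58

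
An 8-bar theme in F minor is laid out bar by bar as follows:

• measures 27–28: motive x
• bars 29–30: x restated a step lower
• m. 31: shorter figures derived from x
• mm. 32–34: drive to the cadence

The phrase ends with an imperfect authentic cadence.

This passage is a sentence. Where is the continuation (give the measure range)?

After the presentation (mm. 27-30), the continuation covers the fragmentation through the cadence: measures 31-34.

measures 31–34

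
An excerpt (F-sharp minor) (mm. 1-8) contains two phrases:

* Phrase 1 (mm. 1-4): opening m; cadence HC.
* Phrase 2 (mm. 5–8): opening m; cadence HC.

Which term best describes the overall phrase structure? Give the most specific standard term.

repeated phrase

Both phrases have the same opening (m) and the same cadence (half cadence): the second is a restatement, not a consequent, so this is a repeated phrase rather than a period.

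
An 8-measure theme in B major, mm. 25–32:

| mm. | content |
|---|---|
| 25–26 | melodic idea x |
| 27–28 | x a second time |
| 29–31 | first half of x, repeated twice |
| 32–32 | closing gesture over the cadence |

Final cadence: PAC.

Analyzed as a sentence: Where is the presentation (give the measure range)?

measures 25–28

The presentation of a sentence is the basic idea (bars 25-26) plus its repetition (mm. 27-28); the presentation is therefore bars 25–28.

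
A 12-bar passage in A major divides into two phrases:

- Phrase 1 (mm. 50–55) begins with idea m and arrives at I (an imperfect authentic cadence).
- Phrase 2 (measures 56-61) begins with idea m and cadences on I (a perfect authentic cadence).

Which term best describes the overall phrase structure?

Phrase 1 ends with an imperfect authentic cadence (weaker) and phrase 2 with a perfect authentic cadence (stronger): antecedent + consequent = a period.
The two phrases open with the same material (m / m), so the period is parallel.

parallel period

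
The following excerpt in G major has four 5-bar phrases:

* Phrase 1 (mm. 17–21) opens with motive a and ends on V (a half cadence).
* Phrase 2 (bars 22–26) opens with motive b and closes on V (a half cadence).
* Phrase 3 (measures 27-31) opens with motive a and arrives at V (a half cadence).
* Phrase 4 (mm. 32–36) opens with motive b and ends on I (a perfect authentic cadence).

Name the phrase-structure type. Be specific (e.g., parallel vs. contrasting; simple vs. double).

parallel double period

Four phrases in two halves: the first half (bars 17–26) ends with a half cadence, the second (measures 27–36) with a perfect authentic cadence — a large antecedent–consequent pair, i.e. a double period.
Phrase 3 begins with the same material as phrase 1, making it parallel.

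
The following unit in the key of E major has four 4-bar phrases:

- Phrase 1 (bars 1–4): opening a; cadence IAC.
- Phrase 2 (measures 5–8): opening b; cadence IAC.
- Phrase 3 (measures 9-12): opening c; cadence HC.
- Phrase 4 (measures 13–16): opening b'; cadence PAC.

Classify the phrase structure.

contrasting double period

Four phrases in two halves: the first half (mm. 1-8) ends with an imperfect authentic cadence, the second (mm. 9-16) with a perfect authentic cadence — a large antecedent–consequent pair, i.e. a double period.
Phrase 3 begins with different material from phrase 1, making it contrasting.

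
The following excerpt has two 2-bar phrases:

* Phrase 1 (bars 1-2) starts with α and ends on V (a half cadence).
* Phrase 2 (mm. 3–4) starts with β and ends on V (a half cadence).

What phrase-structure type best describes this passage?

The second phrase closes with a half cadence, which is not stronger than the first phrase's half cadence; without a weak→strong cadential pair there is no antecedent–consequent relationship, so this is a phrase group rather than a period.

phrase group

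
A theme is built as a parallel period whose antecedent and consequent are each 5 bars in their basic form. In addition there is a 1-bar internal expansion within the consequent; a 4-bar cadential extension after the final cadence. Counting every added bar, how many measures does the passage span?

Basic parallel period: 5 + 5 = 10 bars.
10 (basic form) + 1 (internal expansion) + 4 (cadential extension) = 15.

15 measures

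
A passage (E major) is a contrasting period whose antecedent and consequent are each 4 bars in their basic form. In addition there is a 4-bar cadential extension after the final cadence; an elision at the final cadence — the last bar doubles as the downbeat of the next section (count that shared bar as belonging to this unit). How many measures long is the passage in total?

12 measures

Basic contrasting period: 4 + 4 = 8 bars.
8 (basic form) + 4 (cadential extension) = 12.
The elision shares a bar with the next section but does not change this unit's count.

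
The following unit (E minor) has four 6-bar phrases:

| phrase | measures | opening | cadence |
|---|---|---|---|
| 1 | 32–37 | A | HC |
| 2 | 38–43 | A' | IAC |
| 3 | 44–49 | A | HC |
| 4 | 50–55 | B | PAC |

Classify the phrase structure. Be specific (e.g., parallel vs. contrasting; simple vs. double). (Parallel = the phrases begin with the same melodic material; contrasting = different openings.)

Four phrases in two halves: the first half (measures 32-43) ends with an imperfect authentic cadence, the second (mm. 44–55) with a perfect authentic cadence — a large antecedent–consequent pair, i.e. a double period.
Phrase 3 begins with the same material as phrase 1, making it parallel.

parallel double period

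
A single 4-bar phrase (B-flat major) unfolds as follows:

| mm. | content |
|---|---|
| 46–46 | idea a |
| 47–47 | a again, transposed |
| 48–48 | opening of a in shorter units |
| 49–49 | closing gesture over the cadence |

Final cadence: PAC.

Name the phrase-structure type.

sentence

Basic idea (m. 46) + its repetition (measure 47) form the presentation; fragmentation and cadence (measures 48–49) form the continuation — the 4-bar whole is a sentence.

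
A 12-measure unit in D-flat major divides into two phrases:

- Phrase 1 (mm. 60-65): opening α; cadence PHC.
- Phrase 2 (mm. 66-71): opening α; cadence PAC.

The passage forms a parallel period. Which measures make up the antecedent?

The phrase ending with the weaker cadence (Phrygian half cadence) is the antecedent; the one ending more conclusively (perfect authentic cadence) is the consequent. The antecedent is measures 60–65.

measures 60–65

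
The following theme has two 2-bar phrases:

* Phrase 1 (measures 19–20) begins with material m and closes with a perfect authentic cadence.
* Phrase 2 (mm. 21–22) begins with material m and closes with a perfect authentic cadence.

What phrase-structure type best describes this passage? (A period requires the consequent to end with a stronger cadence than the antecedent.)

Both phrases have the same opening (m) and the same cadence (perfect authentic cadence): the second is a restatement, not a consequent, so this is a repeated phrase rather than a period.

repeated phrase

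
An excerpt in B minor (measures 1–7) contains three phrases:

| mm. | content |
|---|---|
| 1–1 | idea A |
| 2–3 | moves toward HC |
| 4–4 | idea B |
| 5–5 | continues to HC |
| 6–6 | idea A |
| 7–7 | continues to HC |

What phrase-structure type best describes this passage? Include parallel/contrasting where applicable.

The final phrase closes with a half cadence, which is not stronger than the preceding half cadence; the 3 phrases lack an overall antecedent–consequent design and so form a phrase group.

phrase group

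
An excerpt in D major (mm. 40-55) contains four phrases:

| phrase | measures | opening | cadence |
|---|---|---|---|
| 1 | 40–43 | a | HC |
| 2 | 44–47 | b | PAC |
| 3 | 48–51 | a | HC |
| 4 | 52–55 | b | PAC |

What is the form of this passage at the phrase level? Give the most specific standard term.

The cadence pattern HC–PAC–HC–PAC is weak–strong twice, and phrases 3–4 restate phrases 1–2: a period heard twice, not a double period (which would end weakly at phrase 2).

repeated period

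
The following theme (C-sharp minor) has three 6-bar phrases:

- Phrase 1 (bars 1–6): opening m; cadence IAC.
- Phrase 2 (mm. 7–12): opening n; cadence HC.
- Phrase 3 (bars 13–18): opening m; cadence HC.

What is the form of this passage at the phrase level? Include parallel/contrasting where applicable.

phrase group

The final phrase closes with a half cadence, which is not stronger than the preceding half cadence; the 3 phrases lack an overall antecedent–consequent design and so form a phrase group.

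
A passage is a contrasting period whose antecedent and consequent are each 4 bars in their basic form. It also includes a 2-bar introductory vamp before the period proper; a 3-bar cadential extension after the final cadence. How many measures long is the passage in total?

Basic contrasting period: 4 + 4 = 8 bars.
8 (basic form) + 2 (introduction) + 3 (cadential extension) = 13.

13 measures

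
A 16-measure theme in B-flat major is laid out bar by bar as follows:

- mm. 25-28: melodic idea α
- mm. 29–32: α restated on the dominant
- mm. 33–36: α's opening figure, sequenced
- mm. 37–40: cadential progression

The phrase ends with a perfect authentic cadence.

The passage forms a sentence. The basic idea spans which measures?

The presentation of a sentence is the basic idea (measures 25–28) plus its repetition (bars 29-32); the basic idea is therefore measures 25–28.

measures 25–28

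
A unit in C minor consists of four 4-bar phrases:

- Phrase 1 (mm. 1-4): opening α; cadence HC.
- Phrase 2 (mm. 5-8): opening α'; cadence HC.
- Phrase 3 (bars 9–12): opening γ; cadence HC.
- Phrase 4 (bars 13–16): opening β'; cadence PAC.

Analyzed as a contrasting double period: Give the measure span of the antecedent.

measures 1–8

In a double period the four phrases pair into a large antecedent (phrases 1–2, ending half cadence) and a large consequent (phrases 3–4, ending perfect authentic cadence). The antecedent spans mm. 1-8.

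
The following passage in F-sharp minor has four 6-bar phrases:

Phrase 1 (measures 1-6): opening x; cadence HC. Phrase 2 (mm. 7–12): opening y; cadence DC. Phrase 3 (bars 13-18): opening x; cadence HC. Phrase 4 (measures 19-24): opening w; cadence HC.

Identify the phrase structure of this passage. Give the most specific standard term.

Phrase 4 ends with a half cadence, no stronger than phrase 2's deceptive cadence, so the four phrases do not form a double period; nor do phrases 3–4 duplicate 1–2, so it is not a repeated period. With no phrase reaching a conclusive cadence, the passage is a phrase group.

phrase group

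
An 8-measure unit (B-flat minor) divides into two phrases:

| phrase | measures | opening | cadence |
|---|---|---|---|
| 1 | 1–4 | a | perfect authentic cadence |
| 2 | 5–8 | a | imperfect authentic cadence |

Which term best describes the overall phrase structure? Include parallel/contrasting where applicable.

The second phrase closes with an imperfect authentic cadence, which is not stronger than the first phrase's perfect authentic cadence; without a weak→strong cadential pair there is no antecedent–consequent relationship, so this is a phrase group rather than a period.

phrase group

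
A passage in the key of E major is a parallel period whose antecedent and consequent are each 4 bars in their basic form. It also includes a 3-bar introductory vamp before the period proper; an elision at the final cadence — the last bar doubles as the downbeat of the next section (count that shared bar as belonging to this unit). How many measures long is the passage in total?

Basic parallel period: 4 + 4 = 8 bars.
8 (basic form) + 3 (introduction) = 11.
The elision shares a bar with the next section but does not change this unit's count.

11 measures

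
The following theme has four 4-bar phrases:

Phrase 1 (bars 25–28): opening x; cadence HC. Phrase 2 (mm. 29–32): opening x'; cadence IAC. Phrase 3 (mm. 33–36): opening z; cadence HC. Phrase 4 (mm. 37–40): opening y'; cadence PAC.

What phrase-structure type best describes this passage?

Four phrases in two halves: the first half (mm. 25-32) ends with an imperfect authentic cadence, the second (measures 33-40) with a perfect authentic cadence — a large antecedent–consequent pair, i.e. a double period.
Phrase 3 begins with different material from phrase 1, making it contrasting.

contrasting double period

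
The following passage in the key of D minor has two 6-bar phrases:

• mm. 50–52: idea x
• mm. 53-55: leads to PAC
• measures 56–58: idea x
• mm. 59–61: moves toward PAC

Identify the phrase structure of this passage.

repeated phrase

Both phrases have the same opening (x) and the same cadence (perfect authentic cadence): the second is a restatement, not a consequent, so this is a repeated phrase rather than a period.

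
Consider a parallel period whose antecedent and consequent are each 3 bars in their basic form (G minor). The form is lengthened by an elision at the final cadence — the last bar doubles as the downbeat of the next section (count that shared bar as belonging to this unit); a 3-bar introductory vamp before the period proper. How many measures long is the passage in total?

9 measures

Basic parallel period: 3 + 3 = 6 bars.
6 (basic form) + 3 (introduction) = 9.
The elision shares a bar with the next section but does not change this unit's count.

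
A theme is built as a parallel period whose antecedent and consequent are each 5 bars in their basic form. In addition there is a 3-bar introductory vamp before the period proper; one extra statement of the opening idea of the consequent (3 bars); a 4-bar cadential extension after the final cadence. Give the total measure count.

Basic parallel period: 5 + 5 = 10 bars.
10 (basic form) + 3 (introduction) + 3 (extra statement) + 4 (cadential extension) = 20.

20 measures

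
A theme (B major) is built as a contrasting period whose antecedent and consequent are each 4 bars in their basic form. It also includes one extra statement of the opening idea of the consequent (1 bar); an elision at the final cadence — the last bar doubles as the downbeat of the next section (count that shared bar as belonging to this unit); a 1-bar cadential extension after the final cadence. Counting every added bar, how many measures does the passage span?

Basic contrasting period: 4 + 4 = 8 bars.
8 (basic form) + 1 (extra statement) + 1 (cadential extension) = 10.
The elision shares a bar with the next section but does not change this unit's count.

10 measures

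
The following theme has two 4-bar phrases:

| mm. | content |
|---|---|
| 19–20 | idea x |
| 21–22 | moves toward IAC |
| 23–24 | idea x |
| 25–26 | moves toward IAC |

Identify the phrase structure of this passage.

Both phrases have the same opening (x) and the same cadence (imperfect authentic cadence): the second is a restatement, not a consequent, so this is a repeated phrase rather than a period.

repeated phrase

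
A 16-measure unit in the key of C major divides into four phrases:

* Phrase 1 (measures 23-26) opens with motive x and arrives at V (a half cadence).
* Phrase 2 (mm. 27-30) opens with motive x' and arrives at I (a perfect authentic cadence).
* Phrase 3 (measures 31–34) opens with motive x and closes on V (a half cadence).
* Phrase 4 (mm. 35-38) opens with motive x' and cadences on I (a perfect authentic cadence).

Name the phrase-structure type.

The cadence pattern HC–PAC–HC–PAC is weak–strong twice, and phrases 3–4 restate phrases 1–2: a period heard twice, not a double period (which would end weakly at phrase 2).

repeated period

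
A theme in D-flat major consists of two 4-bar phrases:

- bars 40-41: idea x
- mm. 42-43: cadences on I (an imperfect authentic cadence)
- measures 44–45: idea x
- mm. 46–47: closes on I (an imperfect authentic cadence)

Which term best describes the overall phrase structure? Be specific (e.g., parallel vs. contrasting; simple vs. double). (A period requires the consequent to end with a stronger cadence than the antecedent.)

Both phrases have the same opening (x) and the same cadence (imperfect authentic cadence): the second is a restatement, not a consequent, so this is a repeated phrase rather than a period.

repeated phrase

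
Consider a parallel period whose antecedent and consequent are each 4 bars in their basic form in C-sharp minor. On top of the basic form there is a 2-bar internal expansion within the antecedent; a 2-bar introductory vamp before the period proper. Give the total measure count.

Basic parallel period: 4 + 4 = 8 bars.
8 (basic form) + 2 (internal expansion) + 2 (introduction) = 12.

12 measures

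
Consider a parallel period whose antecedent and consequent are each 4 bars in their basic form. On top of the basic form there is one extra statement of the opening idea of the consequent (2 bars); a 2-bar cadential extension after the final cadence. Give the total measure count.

Basic parallel period: 4 + 4 = 8 bars.
8 (basic form) + 2 (extra statement) + 2 (cadential extension) = 12.

12 measures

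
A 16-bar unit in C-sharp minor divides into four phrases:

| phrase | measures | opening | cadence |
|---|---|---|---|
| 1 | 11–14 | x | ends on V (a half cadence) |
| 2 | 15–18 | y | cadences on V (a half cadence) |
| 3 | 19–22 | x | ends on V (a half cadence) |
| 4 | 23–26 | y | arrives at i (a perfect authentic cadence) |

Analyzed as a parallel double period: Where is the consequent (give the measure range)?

measures 19–26

In a double period the four phrases pair into a large antecedent (phrases 1–2, ending half cadence) and a large consequent (phrases 3–4, ending perfect authentic cadence). The consequent spans mm. 19-26.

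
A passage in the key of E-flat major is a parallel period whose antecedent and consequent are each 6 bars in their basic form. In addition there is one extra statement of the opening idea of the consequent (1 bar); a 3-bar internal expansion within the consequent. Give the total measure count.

Basic parallel period: 6 + 6 = 12 bars.
12 (basic form) + 1 (extra statement) + 3 (internal expansion) = 16.

16 measures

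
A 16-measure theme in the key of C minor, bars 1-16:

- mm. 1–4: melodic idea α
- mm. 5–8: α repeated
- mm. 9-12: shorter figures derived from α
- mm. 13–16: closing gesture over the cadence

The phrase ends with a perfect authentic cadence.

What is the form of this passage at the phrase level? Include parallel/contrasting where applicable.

sentence

Basic idea (bars 1-4) + its repetition (mm. 5–8) form the presentation; fragmentation and cadence (mm. 9–16) form the continuation — the 16-bar whole is a sentence.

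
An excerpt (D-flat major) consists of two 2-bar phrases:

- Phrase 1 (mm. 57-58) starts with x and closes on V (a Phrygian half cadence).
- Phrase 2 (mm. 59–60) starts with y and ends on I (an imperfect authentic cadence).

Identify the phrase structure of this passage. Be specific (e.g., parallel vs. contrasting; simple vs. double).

Phrase 1 ends with a Phrygian half cadence (weaker) and phrase 2 with an imperfect authentic cadence (stronger): antecedent + consequent = a period.
The two phrases open with different material (x / y), so the period is contrasting.

contrasting period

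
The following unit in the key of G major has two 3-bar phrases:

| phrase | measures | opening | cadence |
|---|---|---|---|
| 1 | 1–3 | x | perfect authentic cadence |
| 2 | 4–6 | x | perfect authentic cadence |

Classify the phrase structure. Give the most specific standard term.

repeated phrase

Both phrases have the same opening (x) and the same cadence (perfect authentic cadence): the second is a restatement, not a consequent, so this is a repeated phrase rather than a period.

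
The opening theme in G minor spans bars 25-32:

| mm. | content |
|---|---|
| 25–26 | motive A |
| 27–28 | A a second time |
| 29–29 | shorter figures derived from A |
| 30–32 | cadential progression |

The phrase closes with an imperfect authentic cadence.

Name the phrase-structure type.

Basic idea (bars 25-26) + its repetition (measures 27–28) form the presentation; fragmentation and cadence (mm. 29–32) form the continuation — the 8-bar whole is a sentence.

sentence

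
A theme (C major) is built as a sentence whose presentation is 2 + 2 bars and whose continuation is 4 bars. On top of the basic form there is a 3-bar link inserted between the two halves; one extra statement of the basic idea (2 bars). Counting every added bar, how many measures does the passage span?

13 measures

Basic sentence: 2 + 2 + 4 = 8 bars.
8 (basic form) + 3 (link) + 2 (extra statement) = 13.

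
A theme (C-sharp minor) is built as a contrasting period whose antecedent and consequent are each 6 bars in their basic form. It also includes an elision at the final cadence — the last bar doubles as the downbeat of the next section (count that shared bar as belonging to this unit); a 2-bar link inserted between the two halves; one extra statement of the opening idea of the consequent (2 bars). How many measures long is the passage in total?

16 measures

Basic contrasting period: 6 + 6 = 12 bars.
12 (basic form) + 2 (link) + 2 (extra statement) = 16.
The elision shares a bar with the next section but does not change this unit's count.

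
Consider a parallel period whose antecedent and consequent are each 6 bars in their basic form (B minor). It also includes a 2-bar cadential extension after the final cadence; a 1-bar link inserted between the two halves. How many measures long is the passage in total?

15 measures

Basic parallel period: 6 + 6 = 12 bars.
12 (basic form) + 2 (cadential extension) + 1 (link) = 15.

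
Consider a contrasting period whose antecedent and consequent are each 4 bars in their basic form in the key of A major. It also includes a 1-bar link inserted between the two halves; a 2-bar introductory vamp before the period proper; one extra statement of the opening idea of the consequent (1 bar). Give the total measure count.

Basic contrasting period: 4 + 4 = 8 bars.
8 (basic form) + 1 (link) + 2 (introduction) + 1 (extra statement) = 12.

12 measures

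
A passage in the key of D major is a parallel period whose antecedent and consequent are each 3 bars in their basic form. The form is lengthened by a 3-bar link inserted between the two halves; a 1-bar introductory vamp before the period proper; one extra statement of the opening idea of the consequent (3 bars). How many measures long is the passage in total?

13 measures

Basic parallel period: 3 + 3 = 6 bars.
6 (basic form) + 3 (link) + 1 (introduction) + 3 (extra statement) = 13.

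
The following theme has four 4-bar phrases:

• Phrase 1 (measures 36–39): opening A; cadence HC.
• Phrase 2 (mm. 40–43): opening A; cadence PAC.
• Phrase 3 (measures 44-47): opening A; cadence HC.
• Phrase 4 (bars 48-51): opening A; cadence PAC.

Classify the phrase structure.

repeated period

The cadence pattern HC–PAC–HC–PAC is weak–strong twice, and phrases 3–4 restate phrases 1–2: a period heard twice, not a double period (which would end weakly at phrase 2).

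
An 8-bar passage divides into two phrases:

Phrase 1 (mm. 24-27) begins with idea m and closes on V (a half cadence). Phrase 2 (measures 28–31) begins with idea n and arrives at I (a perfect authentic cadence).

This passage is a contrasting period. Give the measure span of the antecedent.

measures 24–27

The antecedent is the phrase ending with the weaker cadence (half cadence, phrase 1) and the consequent the one ending more conclusively (perfect authentic cadence, phrase 2); the antecedent is bars 24–27.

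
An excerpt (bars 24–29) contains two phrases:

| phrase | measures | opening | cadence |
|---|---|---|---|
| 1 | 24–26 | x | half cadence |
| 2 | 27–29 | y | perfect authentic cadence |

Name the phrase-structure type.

Phrase 1 ends with a half cadence (weaker) and phrase 2 with a perfect authentic cadence (stronger): antecedent + consequent = a period.
The two phrases open with different material (x / y), so the period is contrasting.

contrasting period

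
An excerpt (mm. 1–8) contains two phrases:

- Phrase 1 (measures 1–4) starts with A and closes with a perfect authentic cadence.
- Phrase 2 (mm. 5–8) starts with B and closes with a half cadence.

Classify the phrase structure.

phrase group

The second phrase closes with a half cadence, which is not stronger than the first phrase's perfect authentic cadence; without a weak→strong cadential pair there is no antecedent–consequent relationship, so this is a phrase group rather than a period.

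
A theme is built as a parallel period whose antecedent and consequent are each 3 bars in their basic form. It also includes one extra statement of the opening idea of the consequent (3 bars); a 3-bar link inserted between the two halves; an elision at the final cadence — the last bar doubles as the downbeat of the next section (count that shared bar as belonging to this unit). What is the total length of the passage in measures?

12 measures

Basic parallel period: 3 + 3 = 6 bars.
6 (basic form) + 3 (extra statement) + 3 (link) = 12.
The elision shares a bar with the next section but does not change this unit's count.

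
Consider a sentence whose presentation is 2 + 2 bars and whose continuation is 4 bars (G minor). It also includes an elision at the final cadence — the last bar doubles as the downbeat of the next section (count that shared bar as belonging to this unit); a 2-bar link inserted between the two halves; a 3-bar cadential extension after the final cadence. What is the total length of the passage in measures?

13 measures

Basic sentence: 2 + 2 + 4 = 8 bars.
8 (basic form) + 2 (link) + 3 (cadential extension) = 13.
The elision shares a bar with the next section but does not change this unit's count.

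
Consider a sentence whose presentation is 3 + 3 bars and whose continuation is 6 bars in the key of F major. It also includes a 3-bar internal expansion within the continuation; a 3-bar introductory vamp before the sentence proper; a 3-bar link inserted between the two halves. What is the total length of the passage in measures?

Basic sentence: 3 + 3 + 6 = 12 bars.
12 (basic form) + 3 (internal expansion) + 3 (introduction) + 3 (link) = 21.

21 measures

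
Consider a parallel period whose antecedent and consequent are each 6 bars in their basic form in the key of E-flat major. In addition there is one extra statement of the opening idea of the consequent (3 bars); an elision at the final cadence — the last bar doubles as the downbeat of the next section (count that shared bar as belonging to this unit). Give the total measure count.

Basic parallel period: 6 + 6 = 12 bars.
12 (basic form) + 3 (extra statement) = 15.
The elision shares a bar with the next section but does not change this unit's count.

15 measures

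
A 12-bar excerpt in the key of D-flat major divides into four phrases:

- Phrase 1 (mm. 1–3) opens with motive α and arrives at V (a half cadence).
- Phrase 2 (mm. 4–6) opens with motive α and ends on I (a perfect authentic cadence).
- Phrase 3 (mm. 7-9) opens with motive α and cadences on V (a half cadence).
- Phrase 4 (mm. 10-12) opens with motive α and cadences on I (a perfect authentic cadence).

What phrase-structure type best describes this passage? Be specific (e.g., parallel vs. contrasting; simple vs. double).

repeated period

The cadence pattern HC–PAC–HC–PAC is weak–strong twice, and phrases 3–4 restate phrases 1–2: a period heard twice, not a double period (which would end weakly at phrase 2).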